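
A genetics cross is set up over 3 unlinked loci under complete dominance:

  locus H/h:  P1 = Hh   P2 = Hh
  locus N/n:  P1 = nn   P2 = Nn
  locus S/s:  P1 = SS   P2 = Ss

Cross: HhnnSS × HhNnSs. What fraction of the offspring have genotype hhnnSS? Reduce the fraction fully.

P(hhnnSS) = 1/16

HhnnSS gametes: HnS×4, hnS×4
HhNnSs gametes: HNS×1, HNs×1, HnS×1, Hns×1, hNS×1, hNs×1, hnS×1, hns×1
HhnnSS×HhNnSs grid (8·8=64): HHNnSS=4 HHNnSs=4 HHnnSS=4 HHnnSs=4 HhNnSS=8 HhNnSs=8 HhnnSS=8 HhnnSs=8 hhNnSS=4 hhNnSs=4 hhnnSS=4 hhnnSs=4
hhnnSS hits 4/64; gcd=4; 4÷4/64÷4 = 1/16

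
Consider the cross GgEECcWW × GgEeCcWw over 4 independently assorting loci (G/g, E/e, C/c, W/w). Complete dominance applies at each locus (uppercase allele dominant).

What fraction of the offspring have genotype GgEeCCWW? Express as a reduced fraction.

P(GgEeCCWW) = 1/32

GgEECcWW gametes: GECW×4, GEcW×4, gECW×4, gEcW×4
GgEeCcWw gametes: GECW×1, GECw×1, GEcW×1, GEcw×1, GeCW×1, GeCw×1, GecW×1, Gecw×1, gECW×1, gECw×1, gEcW×1, gEcw×1, geCW×1, geCw×1, gecW×1, gecw×1
GgEECcWW×GgEeCcWw grid (16·16=256): GGEECCWW=4 GGEECCWw=4 GGEECcWW=8 GGEECcWw=8 GGEEccWW=4 GGEEccWw=4 GGEeCCWW=4 GGEeCCWw=4 GGEeCcWW=8 GGEeCcWw=8 GGEeccWW=4 GGEeccWw=4 GgEECCWW=8 GgEECCWw=8 GgEECcWW=16 GgEECcWw=16 GgEEccWW=8 GgEEccWw=8 GgEeCCWW=8 GgEeCCWw=8 GgEeCcWW=16 GgEeCcWw=16 GgEeccWW=8 GgEeccWw=8 ggEECCWW=4 ggEECCWw=4 ggEECcWW=8 ggEECcWw=8 ggEEccWW=4 ggEEccWw=4 ggEeCCWW=4 ggEeCCWw=4 ggEeCcWW=8 ggEeCcWw=8 ggEeccWW=4 ggEeccWw=4
GgEeCCWW hits 8/256; gcd=8; 8÷8/256÷8 = 1/32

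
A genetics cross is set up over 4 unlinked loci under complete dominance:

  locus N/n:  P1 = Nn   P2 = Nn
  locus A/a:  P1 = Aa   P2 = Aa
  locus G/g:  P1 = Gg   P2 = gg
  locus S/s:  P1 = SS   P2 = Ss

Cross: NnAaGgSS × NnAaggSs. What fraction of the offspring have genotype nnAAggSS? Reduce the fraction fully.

P(nnAAggSS) = 1/64

NnAaGgSS gametes: NAGS×2, NAgS×2, NaGS×2, NagS×2, nAGS×2, nAgS×2, naGS×2, nagS×2
NnAaggSs gametes: NAgS×2, NAgs×2, NagS×2, Nags×2, nAgS×2, nAgs×2, nagS×2, nags×2
NnAaGgSS×NnAaggSs grid (16·16=256): NNAAGgSS=4 NNAAGgSs=4 NNAAggSS=4 NNAAggSs=4 NNAaGgSS=8 NNAaGgSs=8 NNAaggSS=8 NNAaggSs=8 NNaaGgSS=4 NNaaGgSs=4 NNaaggSS=4 NNaaggSs=4 NnAAGgSS=8 NnAAGgSs=8 NnAAggSS=8 NnAAggSs=8 NnAaGgSS=16 NnAaGgSs=16 NnAaggSS=16 NnAaggSs=16 NnaaGgSS=8 NnaaGgSs=8 NnaaggSS=8 NnaaggSs=8 nnAAGgSS=4 nnAAGgSs=4 nnAAggSS=4 nnAAggSs=4 nnAaGgSS=8 nnAaGgSs=8 nnAaggSS=8 nnAaggSs=8 nnaaGgSS=4 nnaaGgSs=4 nnaaggSS=4 nnaaggSs=4
nnAAggSS hits 4/256; gcd=4; 4÷4/256÷4 = 1/64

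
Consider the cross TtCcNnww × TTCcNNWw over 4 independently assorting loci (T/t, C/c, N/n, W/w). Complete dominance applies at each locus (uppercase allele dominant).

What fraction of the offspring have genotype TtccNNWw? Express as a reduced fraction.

TtCcNnww gametes: TCNw×2, TCnw×2, TcNw×2, Tcnw×2, tCNw×2, tCnw×2, tcNw×2, tcnw×2
TTCcNNWw gametes: TCNW×4, TCNw×4, TcNW×4, TcNw×4
TtCcNnww×TTCcNNWw grid (16·16=256): TTCCNNWw=8 TTCCNNww=8 TTCCNnWw=8 TTCCNnww=8 TTCcNNWw=16 TTCcNNww=16 TTCcNnWw=16 TTCcNnww=16 TTccNNWw=8 TTccNNww=8 TTccNnWw=8 TTccNnww=8 TtCCNNWw=8 TtCCNNww=8 TtCCNnWw=8 TtCCNnww=8 TtCcNNWw=16 TtCcNNww=16 TtCcNnWw=16 TtCcNnww=16 TtccNNWw=8 TtccNNww=8 TtccNnWw=8 TtccNnww=8
TtccNNWw hits 8/256; gcd=8; 8÷8/256÷8 = 1/32

P(TtccNNWw) = 1/32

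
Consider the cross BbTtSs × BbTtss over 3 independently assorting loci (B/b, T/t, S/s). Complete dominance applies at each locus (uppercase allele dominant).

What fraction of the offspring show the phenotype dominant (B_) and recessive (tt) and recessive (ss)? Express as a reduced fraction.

P(B_ tt ss) = 3/32

BbTtSs gametes: BTS×1, BTs×1, BtS×1, Bts×1, bTS×1, bTs×1, btS×1, bts×1
BbTtss gametes: BTs×2, Bts×2, bTs×2, bts×2
BbTtSs×BbTtss grid (8·8=64): BBTTSs=2 BBTTss=2 BBTtSs=4 BBTtss=4 BBttSs=2 BBttss=2 BbTTSs=4 BbTTss=4 BbTtSs=8 BbTtss=8 BbttSs=4 Bbttss=4 bbTTSs=2 bbTTss=2 bbTtSs=4 bbTtss=4 bbttSs=2 bbttss=2
B_ tt ss hits 6/64; gcd=2; 6÷2/64÷2 = 3/32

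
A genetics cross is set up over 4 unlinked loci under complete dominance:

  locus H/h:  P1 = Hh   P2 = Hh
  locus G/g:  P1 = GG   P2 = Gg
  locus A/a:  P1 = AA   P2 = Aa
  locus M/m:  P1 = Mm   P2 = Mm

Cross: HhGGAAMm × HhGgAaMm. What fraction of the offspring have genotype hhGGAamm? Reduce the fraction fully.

HhGGAAMm gametes: HGAM×4, HGAm×4, hGAM×4, hGAm×4
HhGgAaMm gametes: HGAM×1, HGAm×1, HGaM×1, HGam×1, HgAM×1, HgAm×1, HgaM×1, Hgam×1, hGAM×1, hGAm×1, hGaM×1, hGam×1, hgAM×1, hgAm×1, hgaM×1, hgam×1
HhGGAAMm×HhGgAaMm grid (16·16=256): HHGGAAMM=4 HHGGAAMm=8 HHGGAAmm=4 HHGGAaMM=4 HHGGAaMm=8 HHGGAamm=4 HHGgAAMM=4 HHGgAAMm=8 HHGgAAmm=4 HHGgAaMM=4 HHGgAaMm=8 HHGgAamm=4 HhGGAAMM=8 HhGGAAMm=16 HhGGAAmm=8 HhGGAaMM=8 HhGGAaMm=16 HhGGAamm=8 HhGgAAMM=8 HhGgAAMm=16 HhGgAAmm=8 HhGgAaMM=8 HhGgAaMm=16 HhGgAamm=8 hhGGAAMM=4 hhGGAAMm=8 hhGGAAmm=4 hhGGAaMM=4 hhGGAaMm=8 hhGGAamm=4 hhGgAAMM=4 hhGgAAMm=8 hhGgAAmm=4 hhGgAaMM=4 hhGgAaMm=8 hhGgAamm=4
hhGGAamm hits 4/256; gcd=4; 4÷4/256÷4 = 1/64

P(hhGGAamm) = 1/64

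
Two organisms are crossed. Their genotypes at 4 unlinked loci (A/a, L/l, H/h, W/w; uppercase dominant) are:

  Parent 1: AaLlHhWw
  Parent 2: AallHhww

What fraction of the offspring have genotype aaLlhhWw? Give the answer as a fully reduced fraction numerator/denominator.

AaLlHhWw gametes: ALHW×1, ALHw×1, ALhW×1, ALhw×1, AlHW×1, AlHw×1, AlhW×1, Alhw×1, aLHW×1, aLHw×1, aLhW×1, aLhw×1, alHW×1, alHw×1, alhW×1, alhw×1
AallHhww gametes: AlHw×4, Alhw×4, alHw×4, alhw×4
AaLlHhWw×AallHhww grid (16·16=256): AALlHHWw=4 AALlHHww=4 AALlHhWw=8 AALlHhww=8 AALlhhWw=4 AALlhhww=4 AAllHHWw=4 AAllHHww=4 AAllHhWw=8 AAllHhww=8 AAllhhWw=4 AAllhhww=4 AaLlHHWw=8 AaLlHHww=8 AaLlHhWw=16 AaLlHhww=16 AaLlhhWw=8 AaLlhhww=8 AallHHWw=8 AallHHww=8 AallHhWw=16 AallHhww=16 AallhhWw=8 Aallhhww=8 aaLlHHWw=4 aaLlHHww=4 aaLlHhWw=8 aaLlHhww=8 aaLlhhWw=4 aaLlhhww=4 aallHHWw=4 aallHHww=4 aallHhWw=8 aallHhww=8 aallhhWw=4 aallhhww=4
aaLlhhWw hits 4/256; gcd=4; 4÷4/256÷4 = 1/64

P(aaLlhhWw) = 1/64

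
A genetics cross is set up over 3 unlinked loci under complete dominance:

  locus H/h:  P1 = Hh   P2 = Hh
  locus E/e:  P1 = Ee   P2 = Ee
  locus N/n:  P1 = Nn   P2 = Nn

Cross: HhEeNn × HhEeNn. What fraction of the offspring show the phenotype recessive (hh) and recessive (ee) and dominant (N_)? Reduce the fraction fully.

P(hh ee N_) = 3/64

HhEeNn gametes: HEN×1, HEn×1, HeN×1, Hen×1, hEN×1, hEn×1, heN×1, hen×1
HhEeNn gametes: HEN×1, HEn×1, HeN×1, Hen×1, hEN×1, hEn×1, heN×1, hen×1
HhEeNn×HhEeNn grid (8·8=64): HHEENN=1 HHEENn=2 HHEEnn=1 HHEeNN=2 HHEeNn=4 HHEenn=2 HHeeNN=1 HHeeNn=2 HHeenn=1 HhEENN=2 HhEENn=4 HhEEnn=2 HhEeNN=4 HhEeNn=8 HhEenn=4 HheeNN=2 HheeNn=4 Hheenn=2 hhEENN=1 hhEENn=2 hhEEnn=1 hhEeNN=2 hhEeNn=4 hhEenn=2 hheeNN=1 hheeNn=2 hheenn=1
hh ee N_ hits 3/64; gcd=1; 3÷1/64÷1 = 3/64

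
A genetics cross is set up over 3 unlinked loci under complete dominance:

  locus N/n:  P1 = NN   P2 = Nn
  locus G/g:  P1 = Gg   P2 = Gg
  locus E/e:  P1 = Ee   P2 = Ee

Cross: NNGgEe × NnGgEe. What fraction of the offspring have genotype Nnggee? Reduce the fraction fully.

NNGgEe gametes: NGE×2, NGe×2, NgE×2, Nge×2
NnGgEe gametes: NGE×1, NGe×1, NgE×1, Nge×1, nGE×1, nGe×1, ngE×1, nge×1
NNGgEe×NnGgEe grid (8·8=64): NNGGEE=2 NNGGEe=4 NNGGee=2 NNGgEE=4 NNGgEe=8 NNGgee=4 NNggEE=2 NNggEe=4 NNggee=2 NnGGEE=2 NnGGEe=4 NnGGee=2 NnGgEE=4 NnGgEe=8 NnGgee=4 NnggEE=2 NnggEe=4 Nnggee=2
Nnggee hits 2/64; gcd=2; 2÷2/64÷2 = 1/32

P(Nnggee) = 1/32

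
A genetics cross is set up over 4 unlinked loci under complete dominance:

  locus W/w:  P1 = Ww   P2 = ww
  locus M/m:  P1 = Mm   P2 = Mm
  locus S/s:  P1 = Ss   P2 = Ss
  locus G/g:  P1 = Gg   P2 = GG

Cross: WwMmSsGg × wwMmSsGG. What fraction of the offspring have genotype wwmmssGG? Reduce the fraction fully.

P(wwmmssGG) = 1/64

WwMmSsGg gametes: WMSG×1, WMSg×1, WMsG×1, WMsg×1, WmSG×1, WmSg×1, WmsG×1, Wmsg×1, wMSG×1, wMSg×1, wMsG×1, wMsg×1, wmSG×1, wmSg×1, wmsG×1, wmsg×1
wwMmSsGG gametes: wMSG×4, wMsG×4, wmSG×4, wmsG×4
WwMmSsGg×wwMmSsGG grid (16·16=256): WwMMSSGG=4 WwMMSSGg=4 WwMMSsGG=8 WwMMSsGg=8 WwMMssGG=4 WwMMssGg=4 WwMmSSGG=8 WwMmSSGg=8 WwMmSsGG=16 WwMmSsGg=16 WwMmssGG=8 WwMmssGg=8 WwmmSSGG=4 WwmmSSGg=4 WwmmSsGG=8 WwmmSsGg=8 WwmmssGG=4 WwmmssGg=4 wwMMSSGG=4 wwMMSSGg=4 wwMMSsGG=8 wwMMSsGg=8 wwMMssGG=4 wwMMssGg=4 wwMmSSGG=8 wwMmSSGg=8 wwMmSsGG=16 wwMmSsGg=16 wwMmssGG=8 wwMmssGg=8 wwmmSSGG=4 wwmmSSGg=4 wwmmSsGG=8 wwmmSsGg=8 wwmmssGG=4 wwmmssGg=4
wwmmssGG hits 4/256; gcd=4; 4÷4/256÷4 = 1/64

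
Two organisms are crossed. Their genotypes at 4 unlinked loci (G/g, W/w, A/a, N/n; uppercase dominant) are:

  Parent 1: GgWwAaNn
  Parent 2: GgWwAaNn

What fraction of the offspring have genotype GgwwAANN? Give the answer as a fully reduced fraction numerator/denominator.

P(GgwwAANN) = 1/128

GgWwAaNn gametes: GWAN×1, GWAn×1, GWaN×1, GWan×1, GwAN×1, GwAn×1, GwaN×1, Gwan×1, gWAN×1, gWAn×1, gWaN×1, gWan×1, gwAN×1, gwAn×1, gwaN×1, gwan×1
GgWwAaNn gametes: GWAN×1, GWAn×1, GWaN×1, GWan×1, GwAN×1, GwAn×1, GwaN×1, Gwan×1, gWAN×1, gWAn×1, gWaN×1, gWan×1, gwAN×1, gwAn×1, gwaN×1, gwan×1
GgWwAaNn×GgWwAaNn grid (16·16=256): GGWWAANN=1 GGWWAANn=2 GGWWAAnn=1 GGWWAaNN=2 GGWWAaNn=4 GGWWAann=2 GGWWaaNN=1 GGWWaaNn=2 GGWWaann=1 GGWwAANN=2 GGWwAANn=4 GGWwAAnn=2 GGWwAaNN=4 GGWwAaNn=8 GGWwAann=4 GGWwaaNN=2 GGWwaaNn=4 GGWwaann=2 GGwwAANN=1 GGwwAANn=2 GGwwAAnn=1 GGwwAaNN=2 GGwwAaNn=4 GGwwAann=2 GGwwaaNN=1 GGwwaaNn=2 GGwwaann=1 GgWWAANN=2 GgWWAANn=4 GgWWAAnn=2 GgWWAaNN=4 GgWWAaNn=8 GgWWAann=4 GgWWaaNN=2 GgWWaaNn=4 GgWWaann=2 GgWwAANN=4 GgWwAANn=8 GgWwAAnn=4 GgWwAaNN=8 GgWwAaNn=16 GgWwAann=8 GgWwaaNN=4 GgWwaaNn=8 GgWwaann=4 GgwwAANN=2 GgwwAANn=4 GgwwAAnn=2 GgwwAaNN=4 GgwwAaNn=8 GgwwAann=4 GgwwaaNN=2 GgwwaaNn=4 Ggwwaann=2 ggWWAANN=1 ggWWAANn=2 ggWWAAnn=1 ggWWAaNN=2 ggWWAaNn=4 ggWWAann=2 ggWWaaNN=1 ggWWaaNn=2 ggWWaann=1 ggWwAANN=2 ggWwAANn=4 ggWwAAnn=2 ggWwAaNN=4 ggWwAaNn=8 ggWwAann=4 ggWwaaNN=2 ggWwaaNn=4 ggWwaann=2 ggwwAANN=1 ggwwAANn=2 ggwwAAnn=1 ggwwAaNN=2 ggwwAaNn=4 ggwwAann=2 ggwwaaNN=1 ggwwaaNn=2 ggwwaann=1
GgwwAANN hits 2/256; gcd=2; 2÷2/256÷2 = 1/128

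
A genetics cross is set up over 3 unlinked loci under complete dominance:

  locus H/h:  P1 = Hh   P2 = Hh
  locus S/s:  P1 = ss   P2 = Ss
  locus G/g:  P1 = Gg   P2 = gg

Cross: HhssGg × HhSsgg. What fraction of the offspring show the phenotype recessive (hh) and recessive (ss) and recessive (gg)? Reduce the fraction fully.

P(hh ss gg) = 1/16

HhssGg gametes: HsG×2, Hsg×2, hsG×2, hsg×2
HhSsgg gametes: HSg×2, Hsg×2, hSg×2, hsg×2
HhssGg×HhSsgg grid (8·8=64): HHSsGg=4 HHSsgg=4 HHssGg=4 HHssgg=4 HhSsGg=8 HhSsgg=8 HhssGg=8 Hhssgg=8 hhSsGg=4 hhSsgg=4 hhssGg=4 hhssgg=4
hh ss gg hits 4/64; gcd=4; 4÷4/64÷4 = 1/16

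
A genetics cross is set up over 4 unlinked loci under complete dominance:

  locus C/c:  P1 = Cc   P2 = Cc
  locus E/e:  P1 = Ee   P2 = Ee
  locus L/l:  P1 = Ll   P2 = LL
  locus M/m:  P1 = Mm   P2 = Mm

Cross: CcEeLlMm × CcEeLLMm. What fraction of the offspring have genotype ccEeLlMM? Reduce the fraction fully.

P(ccEeLlMM) = 1/64

CcEeLlMm gametes: CELM×1, CELm×1, CElM×1, CElm×1, CeLM×1, CeLm×1, CelM×1, Celm×1, cELM×1, cELm×1, cElM×1, cElm×1, ceLM×1, ceLm×1, celM×1, celm×1
CcEeLLMm gametes: CELM×2, CELm×2, CeLM×2, CeLm×2, cELM×2, cELm×2, ceLM×2, ceLm×2
CcEeLlMm×CcEeLLMm grid (16·16=256): CCEELLMM=2 CCEELLMm=4 CCEELLmm=2 CCEELlMM=2 CCEELlMm=4 CCEELlmm=2 CCEeLLMM=4 CCEeLLMm=8 CCEeLLmm=4 CCEeLlMM=4 CCEeLlMm=8 CCEeLlmm=4 CCeeLLMM=2 CCeeLLMm=4 CCeeLLmm=2 CCeeLlMM=2 CCeeLlMm=4 CCeeLlmm=2 CcEELLMM=4 CcEELLMm=8 CcEELLmm=4 CcEELlMM=4 CcEELlMm=8 CcEELlmm=4 CcEeLLMM=8 CcEeLLMm=16 CcEeLLmm=8 CcEeLlMM=8 CcEeLlMm=16 CcEeLlmm=8 CceeLLMM=4 CceeLLMm=8 CceeLLmm=4 CceeLlMM=4 CceeLlMm=8 CceeLlmm=4 ccEELLMM=2 ccEELLMm=4 ccEELLmm=2 ccEELlMM=2 ccEELlMm=4 ccEELlmm=2 ccEeLLMM=4 ccEeLLMm=8 ccEeLLmm=4 ccEeLlMM=4 ccEeLlMm=8 ccEeLlmm=4 cceeLLMM=2 cceeLLMm=4 cceeLLmm=2 cceeLlMM=2 cceeLlMm=4 cceeLlmm=2
ccEeLlMM hits 4/256; gcd=4; 4÷4/256÷4 = 1/64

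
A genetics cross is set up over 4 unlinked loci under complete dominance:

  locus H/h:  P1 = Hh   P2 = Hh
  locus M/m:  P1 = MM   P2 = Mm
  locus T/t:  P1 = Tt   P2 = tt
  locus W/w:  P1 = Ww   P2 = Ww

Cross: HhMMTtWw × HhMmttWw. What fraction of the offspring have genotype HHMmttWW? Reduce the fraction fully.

P(HHMmttWW) = 1/64

HhMMTtWw gametes: HMTW×2, HMTw×2, HMtW×2, HMtw×2, hMTW×2, hMTw×2, hMtW×2, hMtw×2
HhMmttWw gametes: HMtW×2, HMtw×2, HmtW×2, Hmtw×2, hMtW×2, hMtw×2, hmtW×2, hmtw×2
HhMMTtWw×HhMmttWw grid (16·16=256): HHMMTtWW=4 HHMMTtWw=8 HHMMTtww=4 HHMMttWW=4 HHMMttWw=8 HHMMttww=4 HHMmTtWW=4 HHMmTtWw=8 HHMmTtww=4 HHMmttWW=4 HHMmttWw=8 HHMmttww=4 HhMMTtWW=8 HhMMTtWw=16 HhMMTtww=8 HhMMttWW=8 HhMMttWw=16 HhMMttww=8 HhMmTtWW=8 HhMmTtWw=16 HhMmTtww=8 HhMmttWW=8 HhMmttWw=16 HhMmttww=8 hhMMTtWW=4 hhMMTtWw=8 hhMMTtww=4 hhMMttWW=4 hhMMttWw=8 hhMMttww=4 hhMmTtWW=4 hhMmTtWw=8 hhMmTtww=4 hhMmttWW=4 hhMmttWw=8 hhMmttww=4
HHMmttWW hits 4/256; gcd=4; 4÷4/256÷4 = 1/64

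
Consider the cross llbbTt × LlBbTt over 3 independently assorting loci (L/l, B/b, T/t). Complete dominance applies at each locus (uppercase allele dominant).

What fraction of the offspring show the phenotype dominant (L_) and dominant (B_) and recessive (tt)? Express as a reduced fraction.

llbbTt gametes: lbT×4, lbt×4
LlBbTt gametes: LBT×1, LBt×1, LbT×1, Lbt×1, lBT×1, lBt×1, lbT×1, lbt×1
llbbTt×LlBbTt grid (8·8=64): LlBbTT=4 LlBbTt=8 LlBbtt=4 LlbbTT=4 LlbbTt=8 Llbbtt=4 llBbTT=4 llBbTt=8 llBbtt=4 llbbTT=4 llbbTt=8 llbbtt=4
L_ B_ tt hits 4/64; gcd=4; 4÷4/64÷4 = 1/16

P(L_ B_ tt) = 1/16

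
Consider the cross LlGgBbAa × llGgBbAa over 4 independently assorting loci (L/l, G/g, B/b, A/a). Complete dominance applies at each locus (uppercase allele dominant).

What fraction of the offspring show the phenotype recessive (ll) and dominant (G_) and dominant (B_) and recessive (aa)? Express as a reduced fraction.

P(ll G_ B_ aa) = 9/128

LlGgBbAa gametes: LGBA×1, LGBa×1, LGbA×1, LGba×1, LgBA×1, LgBa×1, LgbA×1, Lgba×1, lGBA×1, lGBa×1, lGbA×1, lGba×1, lgBA×1, lgBa×1, lgbA×1, lgba×1
llGgBbAa gametes: lGBA×2, lGBa×2, lGbA×2, lGba×2, lgBA×2, lgBa×2, lgbA×2, lgba×2
LlGgBbAa×llGgBbAa grid (16·16=256): LlGGBBAA=2 LlGGBBAa=4 LlGGBBaa=2 LlGGBbAA=4 LlGGBbAa=8 LlGGBbaa=4 LlGGbbAA=2 LlGGbbAa=4 LlGGbbaa=2 LlGgBBAA=4 LlGgBBAa=8 LlGgBBaa=4 LlGgBbAA=8 LlGgBbAa=16 LlGgBbaa=8 LlGgbbAA=4 LlGgbbAa=8 LlGgbbaa=4 LlggBBAA=2 LlggBBAa=4 LlggBBaa=2 LlggBbAA=4 LlggBbAa=8 LlggBbaa=4 LlggbbAA=2 LlggbbAa=4 Llggbbaa=2 llGGBBAA=2 llGGBBAa=4 llGGBBaa=2 llGGBbAA=4 llGGBbAa=8 llGGBbaa=4 llGGbbAA=2 llGGbbAa=4 llGGbbaa=2 llGgBBAA=4 llGgBBAa=8 llGgBBaa=4 llGgBbAA=8 llGgBbAa=16 llGgBbaa=8 llGgbbAA=4 llGgbbAa=8 llGgbbaa=4 llggBBAA=2 llggBBAa=4 llggBBaa=2 llggBbAA=4 llggBbAa=8 llggBbaa=4 llggbbAA=2 llggbbAa=4 llggbbaa=2
ll G_ B_ aa hits 18/256; gcd=2; 18÷2/256÷2 = 9/128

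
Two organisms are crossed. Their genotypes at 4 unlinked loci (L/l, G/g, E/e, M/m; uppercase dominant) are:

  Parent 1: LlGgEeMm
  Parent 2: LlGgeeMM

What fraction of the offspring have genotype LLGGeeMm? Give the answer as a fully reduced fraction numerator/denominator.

P(LLGGeeMm) = 1/64

LlGgEeMm gametes: LGEM×1, LGEm×1, LGeM×1, LGem×1, LgEM×1, LgEm×1, LgeM×1, Lgem×1, lGEM×1, lGEm×1, lGeM×1, lGem×1, lgEM×1, lgEm×1, lgeM×1, lgem×1
LlGgeeMM gametes: LGeM×4, LgeM×4, lGeM×4, lgeM×4
LlGgEeMm×LlGgeeMM grid (16·16=256): LLGGEeMM=4 LLGGEeMm=4 LLGGeeMM=4 LLGGeeMm=4 LLGgEeMM=8 LLGgEeMm=8 LLGgeeMM=8 LLGgeeMm=8 LLggEeMM=4 LLggEeMm=4 LLggeeMM=4 LLggeeMm=4 LlGGEeMM=8 LlGGEeMm=8 LlGGeeMM=8 LlGGeeMm=8 LlGgEeMM=16 LlGgEeMm=16 LlGgeeMM=16 LlGgeeMm=16 LlggEeMM=8 LlggEeMm=8 LlggeeMM=8 LlggeeMm=8 llGGEeMM=4 llGGEeMm=4 llGGeeMM=4 llGGeeMm=4 llGgEeMM=8 llGgEeMm=8 llGgeeMM=8 llGgeeMm=8 llggEeMM=4 llggEeMm=4 llggeeMM=4 llggeeMm=4
LLGGeeMm hits 4/256; gcd=4; 4÷4/256÷4 = 1/64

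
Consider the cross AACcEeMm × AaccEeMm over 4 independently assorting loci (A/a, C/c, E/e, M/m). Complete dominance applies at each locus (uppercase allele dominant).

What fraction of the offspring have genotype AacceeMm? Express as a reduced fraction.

AACcEeMm gametes: ACEM×2, ACEm×2, ACeM×2, ACem×2, AcEM×2, AcEm×2, AceM×2, Acem×2
AaccEeMm gametes: AcEM×2, AcEm×2, AceM×2, Acem×2, acEM×2, acEm×2, aceM×2, acem×2
AACcEeMm×AaccEeMm grid (16·16=256): AACcEEMM=4 AACcEEMm=8 AACcEEmm=4 AACcEeMM=8 AACcEeMm=16 AACcEemm=8 AACceeMM=4 AACceeMm=8 AACceemm=4 AAccEEMM=4 AAccEEMm=8 AAccEEmm=4 AAccEeMM=8 AAccEeMm=16 AAccEemm=8 AAcceeMM=4 AAcceeMm=8 AAcceemm=4 AaCcEEMM=4 AaCcEEMm=8 AaCcEEmm=4 AaCcEeMM=8 AaCcEeMm=16 AaCcEemm=8 AaCceeMM=4 AaCceeMm=8 AaCceemm=4 AaccEEMM=4 AaccEEMm=8 AaccEEmm=4 AaccEeMM=8 AaccEeMm=16 AaccEemm=8 AacceeMM=4 AacceeMm=8 Aacceemm=4
AacceeMm hits 8/256; gcd=8; 8÷8/256÷8 = 1/32

P(AacceeMm) = 1/32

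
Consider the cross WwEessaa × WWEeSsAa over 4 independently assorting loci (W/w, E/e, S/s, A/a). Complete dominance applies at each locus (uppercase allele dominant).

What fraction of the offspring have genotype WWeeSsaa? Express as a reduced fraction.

WwEessaa gametes: WEsa×4, Wesa×4, wEsa×4, wesa×4
WWEeSsAa gametes: WESA×2, WESa×2, WEsA×2, WEsa×2, WeSA×2, WeSa×2, WesA×2, Wesa×2
WwEessaa×WWEeSsAa grid (16·16=256): WWEESsAa=8 WWEESsaa=8 WWEEssAa=8 WWEEssaa=8 WWEeSsAa=16 WWEeSsaa=16 WWEessAa=16 WWEessaa=16 WWeeSsAa=8 WWeeSsaa=8 WWeessAa=8 WWeessaa=8 WwEESsAa=8 WwEESsaa=8 WwEEssAa=8 WwEEssaa=8 WwEeSsAa=16 WwEeSsaa=16 WwEessAa=16 WwEessaa=16 WweeSsAa=8 WweeSsaa=8 WweessAa=8 Wweessaa=8
WWeeSsaa hits 8/256; gcd=8; 8÷8/256÷8 = 1/32

P(WWeeSsaa) = 1/32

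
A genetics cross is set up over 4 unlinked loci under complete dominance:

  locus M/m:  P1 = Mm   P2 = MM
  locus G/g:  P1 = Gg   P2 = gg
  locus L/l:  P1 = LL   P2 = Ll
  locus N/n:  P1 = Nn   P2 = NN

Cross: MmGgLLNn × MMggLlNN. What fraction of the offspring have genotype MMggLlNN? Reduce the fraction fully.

MmGgLLNn gametes: MGLN×2, MGLn×2, MgLN×2, MgLn×2, mGLN×2, mGLn×2, mgLN×2, mgLn×2
MMggLlNN gametes: MgLN×8, MglN×8
MmGgLLNn×MMggLlNN grid (16·16=256): MMGgLLNN=16 MMGgLLNn=16 MMGgLlNN=16 MMGgLlNn=16 MMggLLNN=16 MMggLLNn=16 MMggLlNN=16 MMggLlNn=16 MmGgLLNN=16 MmGgLLNn=16 MmGgLlNN=16 MmGgLlNn=16 MmggLLNN=16 MmggLLNn=16 MmggLlNN=16 MmggLlNn=16
MMggLlNN hits 16/256; gcd=16; 16÷16/256÷16 = 1/16

P(MMggLlNN) = 1/16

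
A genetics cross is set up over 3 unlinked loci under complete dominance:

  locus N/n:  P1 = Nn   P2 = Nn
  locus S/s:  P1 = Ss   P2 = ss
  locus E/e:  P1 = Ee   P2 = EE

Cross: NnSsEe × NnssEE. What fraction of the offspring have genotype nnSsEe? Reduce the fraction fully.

NnSsEe gametes: NSE×1, NSe×1, NsE×1, Nse×1, nSE×1, nSe×1, nsE×1, nse×1
NnssEE gametes: NsE×4, nsE×4
NnSsEe×NnssEE grid (8·8=64): NNSsEE=4 NNSsEe=4 NNssEE=4 NNssEe=4 NnSsEE=8 NnSsEe=8 NnssEE=8 NnssEe=8 nnSsEE=4 nnSsEe=4 nnssEE=4 nnssEe=4
nnSsEe hits 4/64; gcd=4; 4÷4/64÷4 = 1/16

P(nnSsEe) = 1/16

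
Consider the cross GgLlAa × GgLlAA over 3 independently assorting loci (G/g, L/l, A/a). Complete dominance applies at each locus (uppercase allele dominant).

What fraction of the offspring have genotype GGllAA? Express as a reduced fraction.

GgLlAa gametes: GLA×1, GLa×1, GlA×1, Gla×1, gLA×1, gLa×1, glA×1, gla×1
GgLlAA gametes: GLA×2, GlA×2, gLA×2, glA×2
GgLlAa×GgLlAA grid (8·8=64): GGLLAA=2 GGLLAa=2 GGLlAA=4 GGLlAa=4 GGllAA=2 GGllAa=2 GgLLAA=4 GgLLAa=4 GgLlAA=8 GgLlAa=8 GgllAA=4 GgllAa=4 ggLLAA=2 ggLLAa=2 ggLlAA=4 ggLlAa=4 ggllAA=2 ggllAa=2
GGllAA hits 2/64; gcd=2; 2÷2/64÷2 = 1/32

P(GGllAA) = 1/32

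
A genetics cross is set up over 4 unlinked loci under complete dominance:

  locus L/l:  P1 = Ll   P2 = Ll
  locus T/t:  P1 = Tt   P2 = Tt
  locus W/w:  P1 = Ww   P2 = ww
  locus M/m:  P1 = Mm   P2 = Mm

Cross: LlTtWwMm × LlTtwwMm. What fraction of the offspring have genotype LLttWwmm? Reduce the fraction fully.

LlTtWwMm gametes: LTWM×1, LTWm×1, LTwM×1, LTwm×1, LtWM×1, LtWm×1, LtwM×1, Ltwm×1, lTWM×1, lTWm×1, lTwM×1, lTwm×1, ltWM×1, ltWm×1, ltwM×1, ltwm×1
LlTtwwMm gametes: LTwM×2, LTwm×2, LtwM×2, Ltwm×2, lTwM×2, lTwm×2, ltwM×2, ltwm×2
LlTtWwMm×LlTtwwMm grid (16·16=256): LLTTWwMM=2 LLTTWwMm=4 LLTTWwmm=2 LLTTwwMM=2 LLTTwwMm=4 LLTTwwmm=2 LLTtWwMM=4 LLTtWwMm=8 LLTtWwmm=4 LLTtwwMM=4 LLTtwwMm=8 LLTtwwmm=4 LLttWwMM=2 LLttWwMm=4 LLttWwmm=2 LLttwwMM=2 LLttwwMm=4 LLttwwmm=2 LlTTWwMM=4 LlTTWwMm=8 LlTTWwmm=4 LlTTwwMM=4 LlTTwwMm=8 LlTTwwmm=4 LlTtWwMM=8 LlTtWwMm=16 LlTtWwmm=8 LlTtwwMM=8 LlTtwwMm=16 LlTtwwmm=8 LlttWwMM=4 LlttWwMm=8 LlttWwmm=4 LlttwwMM=4 LlttwwMm=8 Llttwwmm=4 llTTWwMM=2 llTTWwMm=4 llTTWwmm=2 llTTwwMM=2 llTTwwMm=4 llTTwwmm=2 llTtWwMM=4 llTtWwMm=8 llTtWwmm=4 llTtwwMM=4 llTtwwMm=8 llTtwwmm=4 llttWwMM=2 llttWwMm=4 llttWwmm=2 llttwwMM=2 llttwwMm=4 llttwwmm=2
LLttWwmm hits 2/256; gcd=2; 2÷2/256÷2 = 1/128

P(LLttWwmm) = 1/128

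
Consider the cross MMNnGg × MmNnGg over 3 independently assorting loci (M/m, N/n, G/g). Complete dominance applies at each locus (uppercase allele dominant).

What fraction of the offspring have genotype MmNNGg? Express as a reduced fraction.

P(MmNNGg) = 1/16

MMNnGg gametes: MNG×2, MNg×2, MnG×2, Mng×2
MmNnGg gametes: MNG×1, MNg×1, MnG×1, Mng×1, mNG×1, mNg×1, mnG×1, mng×1
MMNnGg×MmNnGg grid (8·8=64): MMNNGG=2 MMNNGg=4 MMNNgg=2 MMNnGG=4 MMNnGg=8 MMNngg=4 MMnnGG=2 MMnnGg=4 MMnngg=2 MmNNGG=2 MmNNGg=4 MmNNgg=2 MmNnGG=4 MmNnGg=8 MmNngg=4 MmnnGG=2 MmnnGg=4 Mmnngg=2
MmNNGg hits 4/64; gcd=4; 4÷4/64÷4 = 1/16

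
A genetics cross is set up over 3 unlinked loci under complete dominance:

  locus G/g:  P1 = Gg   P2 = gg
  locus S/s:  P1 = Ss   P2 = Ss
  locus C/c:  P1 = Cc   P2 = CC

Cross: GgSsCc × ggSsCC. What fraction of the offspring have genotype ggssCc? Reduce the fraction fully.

P(ggssCc) = 1/16

GgSsCc gametes: GSC×1, GSc×1, GsC×1, Gsc×1, gSC×1, gSc×1, gsC×1, gsc×1
ggSsCC gametes: gSC×4, gsC×4
GgSsCc×ggSsCC grid (8·8=64): GgSSCC=4 GgSSCc=4 GgSsCC=8 GgSsCc=8 GgssCC=4 GgssCc=4 ggSSCC=4 ggSSCc=4 ggSsCC=8 ggSsCc=8 ggssCC=4 ggssCc=4
ggssCc hits 4/64; gcd=4; 4÷4/64÷4 = 1/16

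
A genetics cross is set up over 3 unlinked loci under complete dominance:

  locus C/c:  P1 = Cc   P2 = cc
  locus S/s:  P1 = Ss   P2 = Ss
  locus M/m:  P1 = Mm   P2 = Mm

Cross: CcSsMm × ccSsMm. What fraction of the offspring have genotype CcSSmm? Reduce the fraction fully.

P(CcSSmm) = 1/32

CcSsMm gametes: CSM×1, CSm×1, CsM×1, Csm×1, cSM×1, cSm×1, csM×1, csm×1
ccSsMm gametes: cSM×2, cSm×2, csM×2, csm×2
CcSsMm×ccSsMm grid (8·8=64): CcSSMM=2 CcSSMm=4 CcSSmm=2 CcSsMM=4 CcSsMm=8 CcSsmm=4 CcssMM=2 CcssMm=4 Ccssmm=2 ccSSMM=2 ccSSMm=4 ccSSmm=2 ccSsMM=4 ccSsMm=8 ccSsmm=4 ccssMM=2 ccssMm=4 ccssmm=2
CcSSmm hits 2/64; gcd=2; 2÷2/64÷2 = 1/32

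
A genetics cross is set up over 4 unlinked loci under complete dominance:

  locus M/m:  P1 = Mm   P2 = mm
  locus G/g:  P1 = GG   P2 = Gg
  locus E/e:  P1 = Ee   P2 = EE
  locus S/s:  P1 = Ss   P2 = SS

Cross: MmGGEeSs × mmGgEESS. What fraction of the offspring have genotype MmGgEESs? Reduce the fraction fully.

MmGGEeSs gametes: MGES×2, MGEs×2, MGeS×2, MGes×2, mGES×2, mGEs×2, mGeS×2, mGes×2
mmGgEESS gametes: mGES×8, mgES×8
MmGGEeSs×mmGgEESS grid (16·16=256): MmGGEESS=16 MmGGEESs=16 MmGGEeSS=16 MmGGEeSs=16 MmGgEESS=16 MmGgEESs=16 MmGgEeSS=16 MmGgEeSs=16 mmGGEESS=16 mmGGEESs=16 mmGGEeSS=16 mmGGEeSs=16 mmGgEESS=16 mmGgEESs=16 mmGgEeSS=16 mmGgEeSs=16
MmGgEESs hits 16/256; gcd=16; 16÷16/256÷16 = 1/16

P(MmGgEESs) = 1/16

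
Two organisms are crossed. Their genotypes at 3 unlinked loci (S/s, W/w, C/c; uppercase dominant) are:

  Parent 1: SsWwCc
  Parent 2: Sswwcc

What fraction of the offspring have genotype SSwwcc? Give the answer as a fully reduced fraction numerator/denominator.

SsWwCc gametes: SWC×1, SWc×1, SwC×1, Swc×1, sWC×1, sWc×1, swC×1, swc×1
Sswwcc gametes: Swc×4, swc×4
SsWwCc×Sswwcc grid (8·8=64): SSWwCc=4 SSWwcc=4 SSwwCc=4 SSwwcc=4 SsWwCc=8 SsWwcc=8 SswwCc=8 Sswwcc=8 ssWwCc=4 ssWwcc=4 sswwCc=4 sswwcc=4
SSwwcc hits 4/64; gcd=4; 4÷4/64÷4 = 1/16

P(SSwwcc) = 1/16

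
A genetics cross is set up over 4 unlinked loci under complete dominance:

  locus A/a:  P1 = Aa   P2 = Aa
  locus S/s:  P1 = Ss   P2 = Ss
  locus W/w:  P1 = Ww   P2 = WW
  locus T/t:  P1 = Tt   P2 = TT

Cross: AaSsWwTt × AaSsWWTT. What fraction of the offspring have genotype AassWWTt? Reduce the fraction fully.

AaSsWwTt gametes: ASWT×1, ASWt×1, ASwT×1, ASwt×1, AsWT×1, AsWt×1, AswT×1, Aswt×1, aSWT×1, aSWt×1, aSwT×1, aSwt×1, asWT×1, asWt×1, aswT×1, aswt×1
AaSsWWTT gametes: ASWT×4, AsWT×4, aSWT×4, asWT×4
AaSsWwTt×AaSsWWTT grid (16·16=256): AASSWWTT=4 AASSWWTt=4 AASSWwTT=4 AASSWwTt=4 AASsWWTT=8 AASsWWTt=8 AASsWwTT=8 AASsWwTt=8 AAssWWTT=4 AAssWWTt=4 AAssWwTT=4 AAssWwTt=4 AaSSWWTT=8 AaSSWWTt=8 AaSSWwTT=8 AaSSWwTt=8 AaSsWWTT=16 AaSsWWTt=16 AaSsWwTT=16 AaSsWwTt=16 AassWWTT=8 AassWWTt=8 AassWwTT=8 AassWwTt=8 aaSSWWTT=4 aaSSWWTt=4 aaSSWwTT=4 aaSSWwTt=4 aaSsWWTT=8 aaSsWWTt=8 aaSsWwTT=8 aaSsWwTt=8 aassWWTT=4 aassWWTt=4 aassWwTT=4 aassWwTt=4
AassWWTt hits 8/256; gcd=8; 8÷8/256÷8 = 1/32

P(AassWWTt) = 1/32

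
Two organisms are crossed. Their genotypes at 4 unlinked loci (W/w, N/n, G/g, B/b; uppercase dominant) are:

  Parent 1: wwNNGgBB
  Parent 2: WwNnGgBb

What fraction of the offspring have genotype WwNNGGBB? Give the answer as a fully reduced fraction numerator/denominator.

wwNNGgBB gametes: wNGB×8, wNgB×8
WwNnGgBb gametes: WNGB×1, WNGb×1, WNgB×1, WNgb×1, WnGB×1, WnGb×1, WngB×1, Wngb×1, wNGB×1, wNGb×1, wNgB×1, wNgb×1, wnGB×1, wnGb×1, wngB×1, wngb×1
wwNNGgBB×WwNnGgBb grid (16·16=256): WwNNGGBB=8 WwNNGGBb=8 WwNNGgBB=16 WwNNGgBb=16 WwNNggBB=8 WwNNggBb=8 WwNnGGBB=8 WwNnGGBb=8 WwNnGgBB=16 WwNnGgBb=16 WwNnggBB=8 WwNnggBb=8 wwNNGGBB=8 wwNNGGBb=8 wwNNGgBB=16 wwNNGgBb=16 wwNNggBB=8 wwNNggBb=8 wwNnGGBB=8 wwNnGGBb=8 wwNnGgBB=16 wwNnGgBb=16 wwNnggBB=8 wwNnggBb=8
WwNNGGBB hits 8/256; gcd=8; 8÷8/256÷8 = 1/32

P(WwNNGGBB) = 1/32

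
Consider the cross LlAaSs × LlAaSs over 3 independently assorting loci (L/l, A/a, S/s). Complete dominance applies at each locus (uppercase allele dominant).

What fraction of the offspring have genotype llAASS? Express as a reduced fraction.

P(llAASS) = 1/64

LlAaSs gametes: LAS×1, LAs×1, LaS×1, Las×1, lAS×1, lAs×1, laS×1, las×1
LlAaSs gametes: LAS×1, LAs×1, LaS×1, Las×1, lAS×1, lAs×1, laS×1, las×1
LlAaSs×LlAaSs grid (8·8=64): LLAASS=1 LLAASs=2 LLAAss=1 LLAaSS=2 LLAaSs=4 LLAass=2 LLaaSS=1 LLaaSs=2 LLaass=1 LlAASS=2 LlAASs=4 LlAAss=2 LlAaSS=4 LlAaSs=8 LlAass=4 LlaaSS=2 LlaaSs=4 Llaass=2 llAASS=1 llAASs=2 llAAss=1 llAaSS=2 llAaSs=4 llAass=2 llaaSS=1 llaaSs=2 llaass=1
llAASS hits 1/64; gcd=1; 1÷1/64÷1 = 1/64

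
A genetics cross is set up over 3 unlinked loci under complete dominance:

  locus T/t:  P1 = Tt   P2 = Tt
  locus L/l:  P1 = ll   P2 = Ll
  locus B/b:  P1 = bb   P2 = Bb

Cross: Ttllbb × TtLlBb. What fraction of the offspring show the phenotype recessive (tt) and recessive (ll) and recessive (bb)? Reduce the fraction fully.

P(tt ll bb) = 1/16

Ttllbb gametes: Tlb×4, tlb×4
TtLlBb gametes: TLB×1, TLb×1, TlB×1, Tlb×1, tLB×1, tLb×1, tlB×1, tlb×1
Ttllbb×TtLlBb grid (8·8=64): TTLlBb=4 TTLlbb=4 TTllBb=4 TTllbb=4 TtLlBb=8 TtLlbb=8 TtllBb=8 Ttllbb=8 ttLlBb=4 ttLlbb=4 ttllBb=4 ttllbb=4
tt ll bb hits 4/64; gcd=4; 4÷4/64÷4 = 1/16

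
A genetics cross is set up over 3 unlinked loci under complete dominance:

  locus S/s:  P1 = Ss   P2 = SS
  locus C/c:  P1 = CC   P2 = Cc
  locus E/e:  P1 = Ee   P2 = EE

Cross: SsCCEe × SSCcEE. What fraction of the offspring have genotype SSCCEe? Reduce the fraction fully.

SsCCEe gametes: SCE×2, SCe×2, sCE×2, sCe×2
SSCcEE gametes: SCE×4, ScE×4
SsCCEe×SSCcEE grid (8·8=64): SSCCEE=8 SSCCEe=8 SSCcEE=8 SSCcEe=8 SsCCEE=8 SsCCEe=8 SsCcEE=8 SsCcEe=8
SSCCEe hits 8/64; gcd=8; 8÷8/64÷8 = 1/8

P(SSCCEe) = 1/8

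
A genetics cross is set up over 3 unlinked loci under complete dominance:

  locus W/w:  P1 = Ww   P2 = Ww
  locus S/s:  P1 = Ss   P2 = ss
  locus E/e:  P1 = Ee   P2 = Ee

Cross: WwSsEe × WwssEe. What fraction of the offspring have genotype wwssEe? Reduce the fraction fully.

WwSsEe gametes: WSE×1, WSe×1, WsE×1, Wse×1, wSE×1, wSe×1, wsE×1, wse×1
WwssEe gametes: WsE×2, Wse×2, wsE×2, wse×2
WwSsEe×WwssEe grid (8·8=64): WWSsEE=2 WWSsEe=4 WWSsee=2 WWssEE=2 WWssEe=4 WWssee=2 WwSsEE=4 WwSsEe=8 WwSsee=4 WwssEE=4 WwssEe=8 Wwssee=4 wwSsEE=2 wwSsEe=4 wwSsee=2 wwssEE=2 wwssEe=4 wwssee=2
wwssEe hits 4/64; gcd=4; 4÷4/64÷4 = 1/16

P(wwssEe) = 1/16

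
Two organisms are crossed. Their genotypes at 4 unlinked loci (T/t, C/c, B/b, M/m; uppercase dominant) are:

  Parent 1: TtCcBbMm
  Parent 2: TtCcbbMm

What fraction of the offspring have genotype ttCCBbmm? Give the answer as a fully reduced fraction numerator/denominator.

P(ttCCBbmm) = 1/128

TtCcBbMm gametes: TCBM×1, TCBm×1, TCbM×1, TCbm×1, TcBM×1, TcBm×1, TcbM×1, Tcbm×1, tCBM×1, tCBm×1, tCbM×1, tCbm×1, tcBM×1, tcBm×1, tcbM×1, tcbm×1
TtCcbbMm gametes: TCbM×2, TCbm×2, TcbM×2, Tcbm×2, tCbM×2, tCbm×2, tcbM×2, tcbm×2
TtCcBbMm×TtCcbbMm grid (16·16=256): TTCCBbMM=2 TTCCBbMm=4 TTCCBbmm=2 TTCCbbMM=2 TTCCbbMm=4 TTCCbbmm=2 TTCcBbMM=4 TTCcBbMm=8 TTCcBbmm=4 TTCcbbMM=4 TTCcbbMm=8 TTCcbbmm=4 TTccBbMM=2 TTccBbMm=4 TTccBbmm=2 TTccbbMM=2 TTccbbMm=4 TTccbbmm=2 TtCCBbMM=4 TtCCBbMm=8 TtCCBbmm=4 TtCCbbMM=4 TtCCbbMm=8 TtCCbbmm=4 TtCcBbMM=8 TtCcBbMm=16 TtCcBbmm=8 TtCcbbMM=8 TtCcbbMm=16 TtCcbbmm=8 TtccBbMM=4 TtccBbMm=8 TtccBbmm=4 TtccbbMM=4 TtccbbMm=8 Ttccbbmm=4 ttCCBbMM=2 ttCCBbMm=4 ttCCBbmm=2 ttCCbbMM=2 ttCCbbMm=4 ttCCbbmm=2 ttCcBbMM=4 ttCcBbMm=8 ttCcBbmm=4 ttCcbbMM=4 ttCcbbMm=8 ttCcbbmm=4 ttccBbMM=2 ttccBbMm=4 ttccBbmm=2 ttccbbMM=2 ttccbbMm=4 ttccbbmm=2
ttCCBbmm hits 2/256; gcd=2; 2÷2/256÷2 = 1/128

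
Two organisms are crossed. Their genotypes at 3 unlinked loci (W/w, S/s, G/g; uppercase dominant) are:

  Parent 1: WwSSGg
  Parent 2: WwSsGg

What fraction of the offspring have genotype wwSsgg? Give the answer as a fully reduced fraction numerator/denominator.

P(wwSsgg) = 1/32

WwSSGg gametes: WSG×2, WSg×2, wSG×2, wSg×2
WwSsGg gametes: WSG×1, WSg×1, WsG×1, Wsg×1, wSG×1, wSg×1, wsG×1, wsg×1
WwSSGg×WwSsGg grid (8·8=64): WWSSGG=2 WWSSGg=4 WWSSgg=2 WWSsGG=2 WWSsGg=4 WWSsgg=2 WwSSGG=4 WwSSGg=8 WwSSgg=4 WwSsGG=4 WwSsGg=8 WwSsgg=4 wwSSGG=2 wwSSGg=4 wwSSgg=2 wwSsGG=2 wwSsGg=4 wwSsgg=2
wwSsgg hits 2/64; gcd=2; 2÷2/64÷2 = 1/32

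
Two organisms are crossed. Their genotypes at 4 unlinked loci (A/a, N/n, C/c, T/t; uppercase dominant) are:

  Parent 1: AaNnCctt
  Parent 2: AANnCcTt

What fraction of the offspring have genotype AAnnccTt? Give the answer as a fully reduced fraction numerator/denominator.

AaNnCctt gametes: ANCt×2, ANct×2, AnCt×2, Anct×2, aNCt×2, aNct×2, anCt×2, anct×2
AANnCcTt gametes: ANCT×2, ANCt×2, ANcT×2, ANct×2, AnCT×2, AnCt×2, AncT×2, Anct×2
AaNnCctt×AANnCcTt grid (16·16=256): AANNCCTt=4 AANNCCtt=4 AANNCcTt=8 AANNCctt=8 AANNccTt=4 AANNcctt=4 AANnCCTt=8 AANnCCtt=8 AANnCcTt=16 AANnCctt=16 AANnccTt=8 AANncctt=8 AAnnCCTt=4 AAnnCCtt=4 AAnnCcTt=8 AAnnCctt=8 AAnnccTt=4 AAnncctt=4 AaNNCCTt=4 AaNNCCtt=4 AaNNCcTt=8 AaNNCctt=8 AaNNccTt=4 AaNNcctt=4 AaNnCCTt=8 AaNnCCtt=8 AaNnCcTt=16 AaNnCctt=16 AaNnccTt=8 AaNncctt=8 AannCCTt=4 AannCCtt=4 AannCcTt=8 AannCctt=8 AannccTt=4 Aanncctt=4
AAnnccTt hits 4/256; gcd=4; 4÷4/256÷4 = 1/64

P(AAnnccTt) = 1/64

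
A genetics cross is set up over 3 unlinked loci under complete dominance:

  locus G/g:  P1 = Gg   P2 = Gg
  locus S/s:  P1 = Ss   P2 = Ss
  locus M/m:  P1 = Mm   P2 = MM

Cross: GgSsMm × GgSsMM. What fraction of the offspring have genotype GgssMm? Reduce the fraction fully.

P(GgssMm) = 1/16

GgSsMm gametes: GSM×1, GSm×1, GsM×1, Gsm×1, gSM×1, gSm×1, gsM×1, gsm×1
GgSsMM gametes: GSM×2, GsM×2, gSM×2, gsM×2
GgSsMm×GgSsMM grid (8·8=64): GGSSMM=2 GGSSMm=2 GGSsMM=4 GGSsMm=4 GGssMM=2 GGssMm=2 GgSSMM=4 GgSSMm=4 GgSsMM=8 GgSsMm=8 GgssMM=4 GgssMm=4 ggSSMM=2 ggSSMm=2 ggSsMM=4 ggSsMm=4 ggssMM=2 ggssMm=2
GgssMm hits 4/64; gcd=4; 4÷4/64÷4 = 1/16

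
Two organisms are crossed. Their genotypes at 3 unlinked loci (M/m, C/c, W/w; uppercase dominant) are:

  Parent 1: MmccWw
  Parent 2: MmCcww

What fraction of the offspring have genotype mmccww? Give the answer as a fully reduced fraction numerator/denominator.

MmccWw gametes: McW×2, Mcw×2, mcW×2, mcw×2
MmCcww gametes: MCw×2, Mcw×2, mCw×2, mcw×2
MmccWw×MmCcww grid (8·8=64): MMCcWw=4 MMCcww=4 MMccWw=4 MMccww=4 MmCcWw=8 MmCcww=8 MmccWw=8 Mmccww=8 mmCcWw=4 mmCcww=4 mmccWw=4 mmccww=4
mmccww hits 4/64; gcd=4; 4÷4/64÷4 = 1/16

P(mmccww) = 1/16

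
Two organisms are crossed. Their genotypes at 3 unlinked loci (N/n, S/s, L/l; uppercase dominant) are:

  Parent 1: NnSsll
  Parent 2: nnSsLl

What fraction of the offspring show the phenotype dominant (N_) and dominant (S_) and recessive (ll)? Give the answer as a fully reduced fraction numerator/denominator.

P(N_ S_ ll) = 3/16

NnSsll gametes: NSl×2, Nsl×2, nSl×2, nsl×2
nnSsLl gametes: nSL×2, nSl×2, nsL×2, nsl×2
NnSsll×nnSsLl grid (8·8=64): NnSSLl=4 NnSSll=4 NnSsLl=8 NnSsll=8 NnssLl=4 Nnssll=4 nnSSLl=4 nnSSll=4 nnSsLl=8 nnSsll=8 nnssLl=4 nnssll=4
N_ S_ ll hits 12/64; gcd=4; 12÷4/64÷4 = 3/16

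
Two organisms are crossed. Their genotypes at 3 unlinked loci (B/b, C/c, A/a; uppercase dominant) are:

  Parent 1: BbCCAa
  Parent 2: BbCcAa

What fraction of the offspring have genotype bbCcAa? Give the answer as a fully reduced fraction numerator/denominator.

BbCCAa gametes: BCA×2, BCa×2, bCA×2, bCa×2
BbCcAa gametes: BCA×1, BCa×1, BcA×1, Bca×1, bCA×1, bCa×1, bcA×1, bca×1
BbCCAa×BbCcAa grid (8·8=64): BBCCAA=2 BBCCAa=4 BBCCaa=2 BBCcAA=2 BBCcAa=4 BBCcaa=2 BbCCAA=4 BbCCAa=8 BbCCaa=4 BbCcAA=4 BbCcAa=8 BbCcaa=4 bbCCAA=2 bbCCAa=4 bbCCaa=2 bbCcAA=2 bbCcAa=4 bbCcaa=2
bbCcAa hits 4/64; gcd=4; 4÷4/64÷4 = 1/16

P(bbCcAa) = 1/16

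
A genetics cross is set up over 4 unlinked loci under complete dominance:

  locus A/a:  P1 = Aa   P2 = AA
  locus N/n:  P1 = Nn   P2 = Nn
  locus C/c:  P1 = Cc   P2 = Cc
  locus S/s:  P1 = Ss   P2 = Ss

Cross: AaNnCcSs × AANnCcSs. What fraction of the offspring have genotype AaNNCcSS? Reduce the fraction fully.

P(AaNNCcSS) = 1/64

AaNnCcSs gametes: ANCS×1, ANCs×1, ANcS×1, ANcs×1, AnCS×1, AnCs×1, AncS×1, Ancs×1, aNCS×1, aNCs×1, aNcS×1, aNcs×1, anCS×1, anCs×1, ancS×1, ancs×1
AANnCcSs gametes: ANCS×2, ANCs×2, ANcS×2, ANcs×2, AnCS×2, AnCs×2, AncS×2, Ancs×2
AaNnCcSs×AANnCcSs grid (16·16=256): AANNCCSS=2 AANNCCSs=4 AANNCCss=2 AANNCcSS=4 AANNCcSs=8 AANNCcss=4 AANNccSS=2 AANNccSs=4 AANNccss=2 AANnCCSS=4 AANnCCSs=8 AANnCCss=4 AANnCcSS=8 AANnCcSs=16 AANnCcss=8 AANnccSS=4 AANnccSs=8 AANnccss=4 AAnnCCSS=2 AAnnCCSs=4 AAnnCCss=2 AAnnCcSS=4 AAnnCcSs=8 AAnnCcss=4 AAnnccSS=2 AAnnccSs=4 AAnnccss=2 AaNNCCSS=2 AaNNCCSs=4 AaNNCCss=2 AaNNCcSS=4 AaNNCcSs=8 AaNNCcss=4 AaNNccSS=2 AaNNccSs=4 AaNNccss=2 AaNnCCSS=4 AaNnCCSs=8 AaNnCCss=4 AaNnCcSS=8 AaNnCcSs=16 AaNnCcss=8 AaNnccSS=4 AaNnccSs=8 AaNnccss=4 AannCCSS=2 AannCCSs=4 AannCCss=2 AannCcSS=4 AannCcSs=8 AannCcss=4 AannccSS=2 AannccSs=4 Aannccss=2
AaNNCcSS hits 4/256; gcd=4; 4÷4/256÷4 = 1/64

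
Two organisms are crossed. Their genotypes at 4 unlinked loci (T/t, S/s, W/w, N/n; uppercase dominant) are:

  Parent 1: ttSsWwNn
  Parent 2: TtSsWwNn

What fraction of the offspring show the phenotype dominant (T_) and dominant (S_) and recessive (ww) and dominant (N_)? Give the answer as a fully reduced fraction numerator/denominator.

P(T_ S_ ww N_) = 9/128

ttSsWwNn gametes: tSWN×2, tSWn×2, tSwN×2, tSwn×2, tsWN×2, tsWn×2, tswN×2, tswn×2
TtSsWwNn gametes: TSWN×1, TSWn×1, TSwN×1, TSwn×1, TsWN×1, TsWn×1, TswN×1, Tswn×1, tSWN×1, tSWn×1, tSwN×1, tSwn×1, tsWN×1, tsWn×1, tswN×1, tswn×1
ttSsWwNn×TtSsWwNn grid (16·16=256): TtSSWWNN=2 TtSSWWNn=4 TtSSWWnn=2 TtSSWwNN=4 TtSSWwNn=8 TtSSWwnn=4 TtSSwwNN=2 TtSSwwNn=4 TtSSwwnn=2 TtSsWWNN=4 TtSsWWNn=8 TtSsWWnn=4 TtSsWwNN=8 TtSsWwNn=16 TtSsWwnn=8 TtSswwNN=4 TtSswwNn=8 TtSswwnn=4 TtssWWNN=2 TtssWWNn=4 TtssWWnn=2 TtssWwNN=4 TtssWwNn=8 TtssWwnn=4 TtsswwNN=2 TtsswwNn=4 Ttsswwnn=2 ttSSWWNN=2 ttSSWWNn=4 ttSSWWnn=2 ttSSWwNN=4 ttSSWwNn=8 ttSSWwnn=4 ttSSwwNN=2 ttSSwwNn=4 ttSSwwnn=2 ttSsWWNN=4 ttSsWWNn=8 ttSsWWnn=4 ttSsWwNN=8 ttSsWwNn=16 ttSsWwnn=8 ttSswwNN=4 ttSswwNn=8 ttSswwnn=4 ttssWWNN=2 ttssWWNn=4 ttssWWnn=2 ttssWwNN=4 ttssWwNn=8 ttssWwnn=4 ttsswwNN=2 ttsswwNn=4 ttsswwnn=2
T_ S_ ww N_ hits 18/256; gcd=2; 18÷2/256÷2 = 9/128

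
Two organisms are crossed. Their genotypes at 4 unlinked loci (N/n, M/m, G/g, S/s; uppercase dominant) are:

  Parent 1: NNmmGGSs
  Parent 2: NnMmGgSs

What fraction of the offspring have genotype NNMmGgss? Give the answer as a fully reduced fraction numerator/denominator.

P(NNMmGgss) = 1/32

NNmmGGSs gametes: NmGS×8, NmGs×8
NnMmGgSs gametes: NMGS×1, NMGs×1, NMgS×1, NMgs×1, NmGS×1, NmGs×1, NmgS×1, Nmgs×1, nMGS×1, nMGs×1, nMgS×1, nMgs×1, nmGS×1, nmGs×1, nmgS×1, nmgs×1
NNmmGGSs×NnMmGgSs grid (16·16=256): NNMmGGSS=8 NNMmGGSs=16 NNMmGGss=8 NNMmGgSS=8 NNMmGgSs=16 NNMmGgss=8 NNmmGGSS=8 NNmmGGSs=16 NNmmGGss=8 NNmmGgSS=8 NNmmGgSs=16 NNmmGgss=8 NnMmGGSS=8 NnMmGGSs=16 NnMmGGss=8 NnMmGgSS=8 NnMmGgSs=16 NnMmGgss=8 NnmmGGSS=8 NnmmGGSs=16 NnmmGGss=8 NnmmGgSS=8 NnmmGgSs=16 NnmmGgss=8
NNMmGgss hits 8/256; gcd=8; 8÷8/256÷8 = 1/32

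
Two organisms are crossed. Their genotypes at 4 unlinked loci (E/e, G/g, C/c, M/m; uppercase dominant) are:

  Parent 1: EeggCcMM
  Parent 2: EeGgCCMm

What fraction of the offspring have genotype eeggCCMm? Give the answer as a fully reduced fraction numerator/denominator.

EeggCcMM gametes: EgCM×4, EgcM×4, egCM×4, egcM×4
EeGgCCMm gametes: EGCM×2, EGCm×2, EgCM×2, EgCm×2, eGCM×2, eGCm×2, egCM×2, egCm×2
EeggCcMM×EeGgCCMm grid (16·16=256): EEGgCCMM=8 EEGgCCMm=8 EEGgCcMM=8 EEGgCcMm=8 EEggCCMM=8 EEggCCMm=8 EEggCcMM=8 EEggCcMm=8 EeGgCCMM=16 EeGgCCMm=16 EeGgCcMM=16 EeGgCcMm=16 EeggCCMM=16 EeggCCMm=16 EeggCcMM=16 EeggCcMm=16 eeGgCCMM=8 eeGgCCMm=8 eeGgCcMM=8 eeGgCcMm=8 eeggCCMM=8 eeggCCMm=8 eeggCcMM=8 eeggCcMm=8
eeggCCMm hits 8/256; gcd=8; 8÷8/256÷8 = 1/32

P(eeggCCMm) = 1/32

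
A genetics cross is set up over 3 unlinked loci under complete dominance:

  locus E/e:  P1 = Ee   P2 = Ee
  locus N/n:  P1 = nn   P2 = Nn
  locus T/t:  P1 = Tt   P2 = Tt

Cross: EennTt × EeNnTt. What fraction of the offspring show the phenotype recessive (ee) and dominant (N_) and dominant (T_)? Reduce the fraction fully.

EennTt gametes: EnT×2, Ent×2, enT×2, ent×2
EeNnTt gametes: ENT×1, ENt×1, EnT×1, Ent×1, eNT×1, eNt×1, enT×1, ent×1
EennTt×EeNnTt grid (8·8=64): EENnTT=2 EENnTt=4 EENntt=2 EEnnTT=2 EEnnTt=4 EEnntt=2 EeNnTT=4 EeNnTt=8 EeNntt=4 EennTT=4 EennTt=8 Eenntt=4 eeNnTT=2 eeNnTt=4 eeNntt=2 eennTT=2 eennTt=4 eenntt=2
ee N_ T_ hits 6/64; gcd=2; 6÷2/64÷2 = 3/32

P(ee N_ T_) = 3/32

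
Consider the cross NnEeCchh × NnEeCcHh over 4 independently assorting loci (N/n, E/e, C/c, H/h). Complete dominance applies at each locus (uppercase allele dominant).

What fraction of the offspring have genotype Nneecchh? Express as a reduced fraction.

NnEeCchh gametes: NECh×2, NEch×2, NeCh×2, Nech×2, nECh×2, nEch×2, neCh×2, nech×2
NnEeCcHh gametes: NECH×1, NECh×1, NEcH×1, NEch×1, NeCH×1, NeCh×1, NecH×1, Nech×1, nECH×1, nECh×1, nEcH×1, nEch×1, neCH×1, neCh×1, necH×1, nech×1
NnEeCchh×NnEeCcHh grid (16·16=256): NNEECCHh=2 NNEECChh=2 NNEECcHh=4 NNEECchh=4 NNEEccHh=2 NNEEcchh=2 NNEeCCHh=4 NNEeCChh=4 NNEeCcHh=8 NNEeCchh=8 NNEeccHh=4 NNEecchh=4 NNeeCCHh=2 NNeeCChh=2 NNeeCcHh=4 NNeeCchh=4 NNeeccHh=2 NNeecchh=2 NnEECCHh=4 NnEECChh=4 NnEECcHh=8 NnEECchh=8 NnEEccHh=4 NnEEcchh=4 NnEeCCHh=8 NnEeCChh=8 NnEeCcHh=16 NnEeCchh=16 NnEeccHh=8 NnEecchh=8 NneeCCHh=4 NneeCChh=4 NneeCcHh=8 NneeCchh=8 NneeccHh=4 Nneecchh=4 nnEECCHh=2 nnEECChh=2 nnEECcHh=4 nnEECchh=4 nnEEccHh=2 nnEEcchh=2 nnEeCCHh=4 nnEeCChh=4 nnEeCcHh=8 nnEeCchh=8 nnEeccHh=4 nnEecchh=4 nneeCCHh=2 nneeCChh=2 nneeCcHh=4 nneeCchh=4 nneeccHh=2 nneecchh=2
Nneecchh hits 4/256; gcd=4; 4÷4/256÷4 = 1/64

P(Nneecchh) = 1/64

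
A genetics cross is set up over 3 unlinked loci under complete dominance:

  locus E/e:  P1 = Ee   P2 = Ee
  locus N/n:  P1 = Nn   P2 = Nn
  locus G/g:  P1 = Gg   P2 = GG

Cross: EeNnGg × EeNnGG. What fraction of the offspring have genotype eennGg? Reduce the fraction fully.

EeNnGg gametes: ENG×1, ENg×1, EnG×1, Eng×1, eNG×1, eNg×1, enG×1, eng×1
EeNnGG gametes: ENG×2, EnG×2, eNG×2, enG×2
EeNnGg×EeNnGG grid (8·8=64): EENNGG=2 EENNGg=2 EENnGG=4 EENnGg=4 EEnnGG=2 EEnnGg=2 EeNNGG=4 EeNNGg=4 EeNnGG=8 EeNnGg=8 EennGG=4 EennGg=4 eeNNGG=2 eeNNGg=2 eeNnGG=4 eeNnGg=4 eennGG=2 eennGg=2
eennGg hits 2/64; gcd=2; 2÷2/64÷2 = 1/32

P(eennGg) = 1/32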